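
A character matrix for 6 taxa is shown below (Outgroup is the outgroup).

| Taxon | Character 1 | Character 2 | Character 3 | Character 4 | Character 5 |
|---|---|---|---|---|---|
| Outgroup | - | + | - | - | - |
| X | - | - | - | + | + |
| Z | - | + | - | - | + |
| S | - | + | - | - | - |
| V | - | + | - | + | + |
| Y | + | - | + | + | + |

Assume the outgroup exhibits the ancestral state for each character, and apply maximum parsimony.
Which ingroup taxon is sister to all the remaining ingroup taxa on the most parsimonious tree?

S

Character polarity is set by the outgroup: the derived state is whichever differs from the outgroup's state, so for Character 2 the derived state is '-', and for the remaining characters it is '+'.
Character 1: derived state '+' in Y only — an autapomorphy, so it tells us nothing about relationships among taxa.
Character 2 (derived state '-') is shared by X and Y — a synapomorphy uniting that clade.
Character 3: derived state '+' in Y only — an autapomorphy, so it tells us nothing about relationships among taxa.
Only V, X, and Y show the derived state '+' for Character 4, supporting them as a clade.
Character 5 (derived state '+') is shared by V, X, Y, and Z — a synapomorphy uniting that clade.
Most parsimonious ingroup topology: ((((X,Y),V),Z),S).
S is sister to the clade containing all other ingroup taxa, so it is the earliest-diverging (most basal) ingroup lineage.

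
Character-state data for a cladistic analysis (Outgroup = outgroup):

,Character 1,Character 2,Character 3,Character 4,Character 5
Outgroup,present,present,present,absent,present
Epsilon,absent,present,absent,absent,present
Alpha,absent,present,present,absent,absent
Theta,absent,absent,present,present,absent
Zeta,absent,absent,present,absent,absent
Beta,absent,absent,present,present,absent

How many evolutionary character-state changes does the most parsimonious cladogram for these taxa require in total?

Character polarity is set by the outgroup: the derived state is whichever differs from the outgroup's state, so for Character 1, Character 2, Character 3, Character 5 the derived state is 'absent', and for the remaining characters it is 'present'.
All ingroup taxa share the derived state 'absent' for Character 1; it defines the ingroup but does not resolve relationships within it.
Character 2: derived state 'absent' in Beta, Theta, and Zeta only — synapomorphy for {Beta, Theta, Zeta}.
Character 3 (derived state 'absent') is unique to Epsilon (autapomorphy; uninformative for grouping).
Only Beta and Theta show the derived state 'present' for Character 4, supporting them as a clade.
Character 5 (derived state 'absent') is shared by Alpha, Beta, Theta, and Zeta — a synapomorphy uniting that clade.
Most parsimonious ingroup topology: (Epsilon,(Alpha,((Theta,Beta),Zeta))).
Changes per character on this tree: Character 1: 1; Character 2: 1; Character 3: 1; Character 4: 1; Character 5: 1.
Total = 5.

5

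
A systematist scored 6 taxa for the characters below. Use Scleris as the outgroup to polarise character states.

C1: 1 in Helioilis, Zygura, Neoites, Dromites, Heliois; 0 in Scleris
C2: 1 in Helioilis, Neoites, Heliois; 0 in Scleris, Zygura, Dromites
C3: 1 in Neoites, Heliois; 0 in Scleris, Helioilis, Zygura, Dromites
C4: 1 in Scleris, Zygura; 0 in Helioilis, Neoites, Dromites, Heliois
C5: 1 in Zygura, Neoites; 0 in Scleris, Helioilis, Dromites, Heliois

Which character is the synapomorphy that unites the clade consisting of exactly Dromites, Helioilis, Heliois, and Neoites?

Character polarity is set by the outgroup: the derived state is whichever differs from the outgroup's state, so for C4 the derived state is '0', and for the remaining characters it is '1'.
C1 (derived state '1') is shared by all ingroup taxa — unites the whole ingroup.
C2: derived state '1' in Helioilis, Heliois, and Neoites only — synapomorphy for {Helioilis, Heliois, Neoites}.
C3: derived state '1' in Heliois and Neoites only — synapomorphy for {Heliois, Neoites}.
Only Dromites, Helioilis, Heliois, and Neoites show the derived state '0' for C4, supporting them as a clade.
C5 (state '1') occurs in Neoites and Zygura but conflicts with the nesting implied by the other characters — most parsimoniously interpreted as homoplasy.
Most parsimonious ingroup topology: (((Helioilis,(Neoites,Heliois)),Dromites),Zygura).
The clade {Dromites, Helioilis, Heliois, Neoites} is supported by C4: its derived state '0' occurs in exactly those taxa and in no other taxon (including the outgroup).

C4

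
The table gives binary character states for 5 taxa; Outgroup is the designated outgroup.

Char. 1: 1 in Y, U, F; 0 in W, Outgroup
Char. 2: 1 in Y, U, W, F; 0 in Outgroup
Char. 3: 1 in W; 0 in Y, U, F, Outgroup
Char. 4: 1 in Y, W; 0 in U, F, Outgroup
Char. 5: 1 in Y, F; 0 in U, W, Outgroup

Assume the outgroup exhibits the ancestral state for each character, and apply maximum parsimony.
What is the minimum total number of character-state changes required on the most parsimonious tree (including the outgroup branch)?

The outgroup has state '0' for every character, so '1' is the derived state throughout.
Only F, U, and Y show the derived state '1' for Char. 1, supporting them as a clade.
Char. 2 (derived state '1') is shared by all ingroup taxa — unites the whole ingroup.
Char. 3: derived state '1' in W only — an autapomorphy, so it tells us nothing about relationships among taxa.
Char. 4 (state '1') occurs in W and Y but conflicts with the nesting implied by the other characters — most parsimoniously interpreted as homoplasy.
Char. 5: derived state '1' in F and Y only — synapomorphy for {F, Y}.
Most parsimonious ingroup topology: (((F,Y),U),W).
Changes per character on this tree: Char. 1: 1; Char. 2: 1; Char. 3: 1; Char. 4: 2; Char. 5: 1.
Total = 6.

6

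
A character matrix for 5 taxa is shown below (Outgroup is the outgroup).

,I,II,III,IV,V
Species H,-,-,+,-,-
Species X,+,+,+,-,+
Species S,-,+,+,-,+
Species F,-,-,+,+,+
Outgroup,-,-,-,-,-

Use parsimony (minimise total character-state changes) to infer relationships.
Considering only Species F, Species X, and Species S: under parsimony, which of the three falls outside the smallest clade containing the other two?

The outgroup has state '-' for every character, so '+' is the derived state throughout.
I (derived state '+') is unique to Species X (autapomorphy; uninformative for grouping).
II (derived state '+') is shared by Species S and Species X — a synapomorphy uniting that clade.
All ingroup taxa share the derived state '+' for III; it defines the ingroup but does not resolve relationships within it.
IV (derived state '+') is unique to Species F (autapomorphy; uninformative for grouping).
Only Species F, Species S, and Species X show the derived state '+' for V, supporting them as a clade.
Most parsimonious ingroup topology: (Species H,(Species F,(Species S,Species X))).
Species S and Species X share a more recent common ancestor with each other than either does with Species F, so Species F is the least closely related of the three.

Species F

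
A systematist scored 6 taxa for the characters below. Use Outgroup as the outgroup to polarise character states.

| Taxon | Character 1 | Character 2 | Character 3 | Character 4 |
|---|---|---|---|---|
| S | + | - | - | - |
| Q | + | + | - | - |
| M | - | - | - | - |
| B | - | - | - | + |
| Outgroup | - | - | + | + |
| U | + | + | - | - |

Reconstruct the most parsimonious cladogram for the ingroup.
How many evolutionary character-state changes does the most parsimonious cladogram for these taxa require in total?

4

Character polarity is set by the outgroup: the derived state is whichever differs from the outgroup's state, so for Character 3, Character 4 the derived state is '-', and for the remaining characters it is '+'.
Character 1: derived state '+' in Q, S, and U only — synapomorphy for {Q, S, U}.
Character 2: derived state '+' in Q and U only — synapomorphy for {Q, U}.
Character 3 (derived state '-') is shared by all ingroup taxa — unites the whole ingroup.
Only M, Q, S, and U show the derived state '-' for Character 4, supporting them as a clade.
Most parsimonious ingroup topology: ((M,((Q,U),S)),B).
Changes per character on this tree: Character 1: 1; Character 2: 1; Character 3: 1; Character 4: 1.
Total = 4.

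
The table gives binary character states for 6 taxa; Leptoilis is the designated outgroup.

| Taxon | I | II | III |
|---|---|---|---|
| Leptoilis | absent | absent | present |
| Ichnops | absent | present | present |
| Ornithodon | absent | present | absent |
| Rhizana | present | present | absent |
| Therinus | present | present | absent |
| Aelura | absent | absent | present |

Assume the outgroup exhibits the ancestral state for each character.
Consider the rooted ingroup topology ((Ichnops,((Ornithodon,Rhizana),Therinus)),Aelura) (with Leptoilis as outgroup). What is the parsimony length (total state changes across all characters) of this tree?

4

Map each character onto ((Ichnops,((Ornithodon,Rhizana),Therinus)),Aelura) (rooted by Leptoilis) and count the minimum state changes it requires (Fitch parsimony):
I: 2; II: 1; III: 1.
Total tree length = 4.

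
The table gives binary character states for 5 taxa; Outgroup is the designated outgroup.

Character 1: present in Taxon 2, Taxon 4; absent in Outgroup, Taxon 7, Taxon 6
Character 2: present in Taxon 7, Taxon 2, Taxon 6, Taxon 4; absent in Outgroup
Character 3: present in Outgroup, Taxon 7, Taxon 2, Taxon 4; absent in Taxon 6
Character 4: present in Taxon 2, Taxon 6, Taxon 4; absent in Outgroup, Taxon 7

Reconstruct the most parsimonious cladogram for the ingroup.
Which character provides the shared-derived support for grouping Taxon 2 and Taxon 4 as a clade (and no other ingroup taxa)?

Character 1

Character polarity is set by the outgroup: the derived state is whichever differs from the outgroup's state, so for Character 3 the derived state is 'absent', and for the remaining characters it is 'present'.
Character 1 (derived state 'present') is shared by Taxon 2 and Taxon 4 — a synapomorphy uniting that clade.
All ingroup taxa share the derived state 'present' for Character 2; it defines the ingroup but does not resolve relationships within it.
Character 3: derived state 'absent' in Taxon 6 only — an autapomorphy, so it tells us nothing about relationships among taxa.
Character 4: derived state 'present' in Taxon 2, Taxon 4, and Taxon 6 only — synapomorphy for {Taxon 2, Taxon 4, Taxon 6}.
Most parsimonious ingroup topology: (Taxon 7,((Taxon 4,Taxon 2),Taxon 6)).
The clade {Taxon 2, Taxon 4} is supported by Character 1: its derived state 'present' occurs in exactly those taxa and in no other taxon (including the outgroup).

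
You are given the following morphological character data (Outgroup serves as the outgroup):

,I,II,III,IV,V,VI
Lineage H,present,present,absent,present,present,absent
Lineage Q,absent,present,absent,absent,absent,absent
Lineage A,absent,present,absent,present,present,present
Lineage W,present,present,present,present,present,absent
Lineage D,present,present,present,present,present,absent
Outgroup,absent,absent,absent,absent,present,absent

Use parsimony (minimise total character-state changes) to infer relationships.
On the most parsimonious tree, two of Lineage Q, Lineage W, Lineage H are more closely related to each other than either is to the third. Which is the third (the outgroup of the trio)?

Character polarity is set by the outgroup: the derived state is whichever differs from the outgroup's state, so for V the derived state is 'absent', and for the remaining characters it is 'present'.
I: derived state 'present' in Lineage D, Lineage H, and Lineage W only — synapomorphy for {Lineage D, Lineage H, Lineage W}.
All ingroup taxa share the derived state 'present' for II; it defines the ingroup but does not resolve relationships within it.
Only Lineage D and Lineage W show the derived state 'present' for III, supporting them as a clade.
IV: derived state 'present' in Lineage A, Lineage D, Lineage H, and Lineage W only — synapomorphy for {Lineage A, Lineage D, Lineage H, Lineage W}.
V (derived state 'absent') is unique to Lineage Q (autapomorphy; uninformative for grouping).
VI (derived state 'present') is unique to Lineage A (autapomorphy; uninformative for grouping).
Most parsimonious ingroup topology: (Lineage Q,(Lineage A,(Lineage H,(Lineage W,Lineage D)))).
Lineage W and Lineage H share a more recent common ancestor with each other than either does with Lineage Q, so Lineage Q is the least closely related of the three.

Lineage Q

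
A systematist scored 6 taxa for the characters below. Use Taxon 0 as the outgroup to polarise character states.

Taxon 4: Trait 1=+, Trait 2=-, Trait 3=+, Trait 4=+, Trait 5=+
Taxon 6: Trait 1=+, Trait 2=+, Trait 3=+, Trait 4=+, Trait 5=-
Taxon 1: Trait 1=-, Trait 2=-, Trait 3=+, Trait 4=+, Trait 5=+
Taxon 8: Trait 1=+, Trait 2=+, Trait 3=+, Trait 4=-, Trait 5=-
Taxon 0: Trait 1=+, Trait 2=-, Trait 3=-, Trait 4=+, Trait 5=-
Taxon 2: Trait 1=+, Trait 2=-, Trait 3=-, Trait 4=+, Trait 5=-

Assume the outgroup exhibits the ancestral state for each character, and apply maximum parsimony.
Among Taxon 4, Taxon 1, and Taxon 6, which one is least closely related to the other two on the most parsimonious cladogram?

Taxon 6

Character polarity is set by the outgroup: the derived state is whichever differs from the outgroup's state, so for Trait 1, Trait 4 the derived state is '-', and for the remaining characters it is '+'.
Trait 1 (derived state '-') is unique to Taxon 1 (autapomorphy; uninformative for grouping).
Only Taxon 6 and Taxon 8 show the derived state '+' for Trait 2, supporting them as a clade.
Trait 3 (derived state '+') is shared by Taxon 1, Taxon 4, Taxon 6, and Taxon 8 — a synapomorphy uniting that clade.
Trait 4: derived state '-' in Taxon 8 only — an autapomorphy, so it tells us nothing about relationships among taxa.
Trait 5: derived state '+' in Taxon 1 and Taxon 4 only — synapomorphy for {Taxon 1, Taxon 4}.
Most parsimonious ingroup topology: (Taxon 2,((Taxon 8,Taxon 6),(Taxon 4,Taxon 1))).
Taxon 1 and Taxon 4 share a more recent common ancestor with each other than either does with Taxon 6, so Taxon 6 is the least closely related of the three.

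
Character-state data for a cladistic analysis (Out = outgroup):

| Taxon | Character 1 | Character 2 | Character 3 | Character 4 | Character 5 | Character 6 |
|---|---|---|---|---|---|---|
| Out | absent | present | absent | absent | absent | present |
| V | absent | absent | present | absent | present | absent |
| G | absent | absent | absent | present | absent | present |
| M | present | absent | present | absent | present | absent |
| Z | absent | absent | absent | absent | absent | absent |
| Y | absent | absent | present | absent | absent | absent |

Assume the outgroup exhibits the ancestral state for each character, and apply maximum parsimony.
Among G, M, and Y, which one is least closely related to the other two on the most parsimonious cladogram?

G

Character polarity is set by the outgroup: the derived state is whichever differs from the outgroup's state, so for Character 2, Character 6 the derived state is 'absent', and for the remaining characters it is 'present'.
Character 1: derived state 'present' in M only — an autapomorphy, so it tells us nothing about relationships among taxa.
All ingroup taxa share the derived state 'absent' for Character 2; it defines the ingroup but does not resolve relationships within it.
Character 3 (derived state 'present') is shared by M, V, and Y — a synapomorphy uniting that clade.
Character 4 (derived state 'present') is unique to G (autapomorphy; uninformative for grouping).
Character 5 (derived state 'present') is shared by M and V — a synapomorphy uniting that clade.
Character 6: derived state 'absent' in M, V, Y, and Z only — synapomorphy for {M, V, Y, Z}.
Most parsimonious ingroup topology: ((((V,M),Y),Z),G).
M and Y share a more recent common ancestor with each other than either does with G, so G is the least closely related of the three.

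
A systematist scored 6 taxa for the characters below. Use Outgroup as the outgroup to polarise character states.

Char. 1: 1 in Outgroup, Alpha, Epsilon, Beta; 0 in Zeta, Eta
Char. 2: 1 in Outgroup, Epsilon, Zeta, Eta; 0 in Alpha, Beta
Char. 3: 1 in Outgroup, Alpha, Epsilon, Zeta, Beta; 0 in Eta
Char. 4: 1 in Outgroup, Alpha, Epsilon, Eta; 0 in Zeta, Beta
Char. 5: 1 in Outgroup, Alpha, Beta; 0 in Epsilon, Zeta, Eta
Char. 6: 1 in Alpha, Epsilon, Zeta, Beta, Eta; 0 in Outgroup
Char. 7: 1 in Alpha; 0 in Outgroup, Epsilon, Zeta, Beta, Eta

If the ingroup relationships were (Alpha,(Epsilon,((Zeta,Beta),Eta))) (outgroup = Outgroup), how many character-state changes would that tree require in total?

10

Map each character onto (Alpha,(Epsilon,((Zeta,Beta),Eta))) (rooted by Outgroup) and count the minimum state changes it requires (Fitch parsimony):
Char. 1: 2; Char. 2: 2; Char. 3: 1; Char. 4: 1; Char. 5: 2; Char. 6: 1; Char. 7: 1.
Total tree length = 10.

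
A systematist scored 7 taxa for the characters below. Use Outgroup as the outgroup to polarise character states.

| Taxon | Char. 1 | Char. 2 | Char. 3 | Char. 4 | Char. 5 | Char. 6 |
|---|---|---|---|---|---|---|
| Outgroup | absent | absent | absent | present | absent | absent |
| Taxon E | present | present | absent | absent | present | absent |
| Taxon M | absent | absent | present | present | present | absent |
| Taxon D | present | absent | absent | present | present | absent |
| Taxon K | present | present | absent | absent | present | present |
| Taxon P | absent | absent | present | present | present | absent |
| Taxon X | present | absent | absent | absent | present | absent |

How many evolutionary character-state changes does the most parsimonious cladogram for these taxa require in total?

6

Character polarity is set by the outgroup: the derived state is whichever differs from the outgroup's state, so for Char. 4 the derived state is 'absent', and for the remaining characters it is 'present'.
Char. 1 (derived state 'present') is shared by Taxon D, Taxon E, Taxon K, and Taxon X — a synapomorphy uniting that clade.
Char. 2 (derived state 'present') is shared by Taxon E and Taxon K — a synapomorphy uniting that clade.
Char. 3: derived state 'present' in Taxon M and Taxon P only — synapomorphy for {Taxon M, Taxon P}.
Only Taxon E, Taxon K, and Taxon X show the derived state 'absent' for Char. 4, supporting them as a clade.
Char. 5 (derived state 'present') is shared by all ingroup taxa — unites the whole ingroup.
Char. 6 (derived state 'present') is unique to Taxon K (autapomorphy; uninformative for grouping).
Most parsimonious ingroup topology: ((((Taxon E,Taxon K),Taxon X),Taxon D),(Taxon M,Taxon P)).
Changes per character on this tree: Char. 1: 1; Char. 2: 1; Char. 3: 1; Char. 4: 1; Char. 5: 1; Char. 6: 1.
Total = 6.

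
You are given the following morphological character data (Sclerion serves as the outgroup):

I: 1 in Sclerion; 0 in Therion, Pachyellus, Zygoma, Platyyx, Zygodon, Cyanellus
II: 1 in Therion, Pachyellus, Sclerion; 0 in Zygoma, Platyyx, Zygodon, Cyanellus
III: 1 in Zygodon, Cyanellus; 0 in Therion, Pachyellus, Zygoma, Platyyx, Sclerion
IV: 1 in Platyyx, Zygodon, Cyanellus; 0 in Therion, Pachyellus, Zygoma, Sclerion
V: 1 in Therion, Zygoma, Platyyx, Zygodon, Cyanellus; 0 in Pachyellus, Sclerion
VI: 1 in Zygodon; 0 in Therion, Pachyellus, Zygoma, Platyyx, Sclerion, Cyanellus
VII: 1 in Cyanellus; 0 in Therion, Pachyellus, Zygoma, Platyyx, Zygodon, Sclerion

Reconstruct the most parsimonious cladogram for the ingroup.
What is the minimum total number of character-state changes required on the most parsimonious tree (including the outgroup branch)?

7

Character polarity is set by the outgroup: the derived state is whichever differs from the outgroup's state, so for I, II the derived state is '0', and for the remaining characters it is '1'.
All ingroup taxa share the derived state '0' for I; it defines the ingroup but does not resolve relationships within it.
II (derived state '0') is shared by Cyanellus, Platyyx, Zygodon, and Zygoma — a synapomorphy uniting that clade.
III (derived state '1') is shared by Cyanellus and Zygodon — a synapomorphy uniting that clade.
IV (derived state '1') is shared by Cyanellus, Platyyx, and Zygodon — a synapomorphy uniting that clade.
V (derived state '1') is shared by Cyanellus, Platyyx, Therion, Zygodon, and Zygoma — a synapomorphy uniting that clade.
VI (derived state '1') is unique to Zygodon (autapomorphy; uninformative for grouping).
VII: derived state '1' in Cyanellus only — an autapomorphy, so it tells us nothing about relationships among taxa.
Most parsimonious ingroup topology: (((((Zygodon,Cyanellus),Platyyx),Zygoma),Therion),Pachyellus).
Changes per character on this tree: I: 1; II: 1; III: 1; IV: 1; V: 1; VI: 1; VII: 1.
Total = 7.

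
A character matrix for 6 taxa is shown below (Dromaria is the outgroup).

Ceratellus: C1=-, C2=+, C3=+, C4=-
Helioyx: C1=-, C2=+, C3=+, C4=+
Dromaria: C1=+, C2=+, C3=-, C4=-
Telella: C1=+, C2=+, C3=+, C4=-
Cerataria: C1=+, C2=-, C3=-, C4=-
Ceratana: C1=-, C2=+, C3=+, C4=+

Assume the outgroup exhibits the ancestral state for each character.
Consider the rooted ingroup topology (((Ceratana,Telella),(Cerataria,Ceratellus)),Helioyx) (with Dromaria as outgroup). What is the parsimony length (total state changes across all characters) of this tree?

Map each character onto (((Ceratana,Telella),(Cerataria,Ceratellus)),Helioyx) (rooted by Dromaria) and count the minimum state changes it requires (Fitch parsimony):
C1: 3; C2: 1; C3: 2; C4: 2.
Total tree length = 8.

8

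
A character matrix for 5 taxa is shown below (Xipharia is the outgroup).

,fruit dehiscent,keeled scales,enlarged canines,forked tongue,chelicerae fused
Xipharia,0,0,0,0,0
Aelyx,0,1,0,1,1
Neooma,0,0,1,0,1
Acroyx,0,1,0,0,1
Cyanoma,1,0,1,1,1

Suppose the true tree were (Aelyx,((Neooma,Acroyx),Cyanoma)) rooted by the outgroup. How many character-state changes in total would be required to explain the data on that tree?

8

Map each character onto (Aelyx,((Neooma,Acroyx),Cyanoma)) (rooted by Xipharia) and count the minimum state changes it requires (Fitch parsimony):
fruit dehiscent: 1; keeled scales: 2; enlarged canines: 2; forked tongue: 2; chelicerae fused: 1.
Total tree length = 8.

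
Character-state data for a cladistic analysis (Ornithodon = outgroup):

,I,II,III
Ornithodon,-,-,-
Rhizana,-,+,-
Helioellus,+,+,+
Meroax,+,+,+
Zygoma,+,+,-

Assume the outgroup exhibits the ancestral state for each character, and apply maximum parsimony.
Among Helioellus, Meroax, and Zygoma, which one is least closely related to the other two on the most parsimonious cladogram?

The outgroup has state '-' for every character, so '+' is the derived state throughout.
I (derived state '+') is shared by Helioellus, Meroax, and Zygoma — a synapomorphy uniting that clade.
All ingroup taxa share the derived state '+' for II; it defines the ingroup but does not resolve relationships within it.
III: derived state '+' in Helioellus and Meroax only — synapomorphy for {Helioellus, Meroax}.
Most parsimonious ingroup topology: (Rhizana,((Helioellus,Meroax),Zygoma)).
Helioellus and Meroax share a more recent common ancestor with each other than either does with Zygoma, so Zygoma is the least closely related of the three.

Zygoma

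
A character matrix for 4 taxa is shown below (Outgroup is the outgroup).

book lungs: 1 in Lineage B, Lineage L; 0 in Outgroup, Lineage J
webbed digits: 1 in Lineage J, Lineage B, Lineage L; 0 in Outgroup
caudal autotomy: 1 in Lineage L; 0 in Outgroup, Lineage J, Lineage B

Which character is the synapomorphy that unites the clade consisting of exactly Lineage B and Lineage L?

book lungs

The outgroup has state '0' for every character, so '1' is the derived state throughout.
book lungs (derived state '1') is shared by Lineage B and Lineage L — a synapomorphy uniting that clade.
All ingroup taxa share the derived state '1' for webbed digits; it defines the ingroup but does not resolve relationships within it.
caudal autotomy: derived state '1' in Lineage L only — an autapomorphy, so it tells us nothing about relationships among taxa.
Most parsimonious ingroup topology: (Lineage J,(Lineage B,Lineage L)).
The clade {Lineage B, Lineage L} is supported by book lungs: its derived state '1' occurs in exactly those taxa and in no other taxon (including the outgroup).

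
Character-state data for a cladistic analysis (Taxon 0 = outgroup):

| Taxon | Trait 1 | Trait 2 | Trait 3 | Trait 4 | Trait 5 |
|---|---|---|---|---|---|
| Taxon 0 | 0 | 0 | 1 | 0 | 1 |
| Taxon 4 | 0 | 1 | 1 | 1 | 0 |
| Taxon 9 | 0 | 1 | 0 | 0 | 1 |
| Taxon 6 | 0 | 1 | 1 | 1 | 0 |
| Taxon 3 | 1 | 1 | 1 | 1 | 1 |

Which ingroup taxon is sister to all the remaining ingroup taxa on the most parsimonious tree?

Taxon 9

Character polarity is set by the outgroup: the derived state is whichever differs from the outgroup's state, so for Trait 3, Trait 5 the derived state is '0', and for the remaining characters it is '1'.
Trait 1 (derived state '1') is unique to Taxon 3 (autapomorphy; uninformative for grouping).
All ingroup taxa share the derived state '1' for Trait 2; it defines the ingroup but does not resolve relationships within it.
Trait 3 (derived state '0') is unique to Taxon 9 (autapomorphy; uninformative for grouping).
Trait 4 (derived state '1') is shared by Taxon 3, Taxon 4, and Taxon 6 — a synapomorphy uniting that clade.
Trait 5: derived state '0' in Taxon 4 and Taxon 6 only — synapomorphy for {Taxon 4, Taxon 6}.
Most parsimonious ingroup topology: (((Taxon 4,Taxon 6),Taxon 3),Taxon 9).
Taxon 9 is sister to the clade containing all other ingroup taxa, so it is the earliest-diverging (most basal) ingroup lineage.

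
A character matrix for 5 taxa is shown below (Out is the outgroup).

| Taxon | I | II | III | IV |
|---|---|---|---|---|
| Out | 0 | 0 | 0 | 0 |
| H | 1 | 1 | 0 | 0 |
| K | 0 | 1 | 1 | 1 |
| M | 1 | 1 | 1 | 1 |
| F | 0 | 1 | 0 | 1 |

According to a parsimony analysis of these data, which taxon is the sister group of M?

The outgroup has state '0' for every character, so '1' is the derived state throughout.
I groups H and M, which is incompatible with the clades supported by the remaining characters; treating it as convergent (homoplasy) costs fewer steps than any alternative tree.
II (derived state '1') is shared by all ingroup taxa — unites the whole ingroup.
Only K and M show the derived state '1' for III, supporting them as a clade.
Only F, K, and M show the derived state '1' for IV, supporting them as a clade.
Most parsimonious ingroup topology: (H,((K,M),F)).
M and K form a cherry on this tree, so they are sister taxa.

K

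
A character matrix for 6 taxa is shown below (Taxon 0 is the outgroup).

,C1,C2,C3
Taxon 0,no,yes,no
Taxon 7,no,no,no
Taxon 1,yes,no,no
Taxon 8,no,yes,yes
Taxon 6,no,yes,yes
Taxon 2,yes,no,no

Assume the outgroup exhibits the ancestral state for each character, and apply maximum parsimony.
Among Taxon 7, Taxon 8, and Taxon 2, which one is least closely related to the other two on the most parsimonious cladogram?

Taxon 8

Character polarity is set by the outgroup: the derived state is whichever differs from the outgroup's state, so for C2 the derived state is 'no', and for the remaining characters it is 'yes'.
C1 (derived state 'yes') is shared by Taxon 1 and Taxon 2 — a synapomorphy uniting that clade.
C2 (derived state 'no') is shared by Taxon 1, Taxon 2, and Taxon 7 — a synapomorphy uniting that clade.
C3 (derived state 'yes') is shared by Taxon 6 and Taxon 8 — a synapomorphy uniting that clade.
Most parsimonious ingroup topology: ((Taxon 8,Taxon 6),((Taxon 2,Taxon 1),Taxon 7)).
Taxon 7 and Taxon 2 share a more recent common ancestor with each other than either does with Taxon 8, so Taxon 8 is the least closely related of the three.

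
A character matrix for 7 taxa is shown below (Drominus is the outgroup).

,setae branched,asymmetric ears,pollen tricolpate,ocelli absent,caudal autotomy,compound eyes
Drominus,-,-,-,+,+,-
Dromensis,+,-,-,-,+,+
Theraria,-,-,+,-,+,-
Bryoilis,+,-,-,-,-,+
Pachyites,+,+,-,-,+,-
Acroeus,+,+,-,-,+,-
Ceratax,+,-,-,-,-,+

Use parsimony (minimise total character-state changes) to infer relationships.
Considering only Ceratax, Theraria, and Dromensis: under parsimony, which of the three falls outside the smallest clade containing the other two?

Character polarity is set by the outgroup: the derived state is whichever differs from the outgroup's state, so for ocelli absent, caudal autotomy the derived state is '-', and for the remaining characters it is '+'.
Only Acroeus, Bryoilis, Ceratax, Dromensis, and Pachyites show the derived state '+' for setae branched, supporting them as a clade.
Only Acroeus and Pachyites show the derived state '+' for asymmetric ears, supporting them as a clade.
pollen tricolpate: derived state '+' in Theraria only — an autapomorphy, so it tells us nothing about relationships among taxa.
ocelli absent (derived state '-') is shared by all ingroup taxa — unites the whole ingroup.
Only Bryoilis and Ceratax show the derived state '-' for caudal autotomy, supporting them as a clade.
compound eyes: derived state '+' in Bryoilis, Ceratax, and Dromensis only — synapomorphy for {Bryoilis, Ceratax, Dromensis}.
Most parsimonious ingroup topology: (((Dromensis,(Bryoilis,Ceratax)),(Pachyites,Acroeus)),Theraria).
Dromensis and Ceratax share a more recent common ancestor with each other than either does with Theraria, so Theraria is the least closely related of the three.

Theraria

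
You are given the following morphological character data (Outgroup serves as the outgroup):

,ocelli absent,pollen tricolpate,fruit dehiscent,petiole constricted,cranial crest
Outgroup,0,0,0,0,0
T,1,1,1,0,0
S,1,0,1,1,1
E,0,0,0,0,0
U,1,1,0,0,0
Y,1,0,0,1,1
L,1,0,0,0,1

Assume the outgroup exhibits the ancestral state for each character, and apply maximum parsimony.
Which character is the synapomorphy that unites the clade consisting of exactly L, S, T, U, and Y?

ocelli absent

The outgroup has state '0' for every character, so '1' is the derived state throughout.
ocelli absent: derived state '1' in L, S, T, U, and Y only — synapomorphy for {L, S, T, U, Y}.
Only T and U show the derived state '1' for pollen tricolpate, supporting them as a clade.
fruit dehiscent (state '1') occurs in S and T but conflicts with the nesting implied by the other characters — most parsimoniously interpreted as homoplasy.
petiole constricted (derived state '1') is shared by S and Y — a synapomorphy uniting that clade.
cranial crest: derived state '1' in L, S, and Y only — synapomorphy for {L, S, Y}.
Most parsimonious ingroup topology: (((T,U),((S,Y),L)),E).
The clade {L, S, T, U, Y} is supported by ocelli absent: its derived state '1' occurs in exactly those taxa and in no other taxon (including the outgroup).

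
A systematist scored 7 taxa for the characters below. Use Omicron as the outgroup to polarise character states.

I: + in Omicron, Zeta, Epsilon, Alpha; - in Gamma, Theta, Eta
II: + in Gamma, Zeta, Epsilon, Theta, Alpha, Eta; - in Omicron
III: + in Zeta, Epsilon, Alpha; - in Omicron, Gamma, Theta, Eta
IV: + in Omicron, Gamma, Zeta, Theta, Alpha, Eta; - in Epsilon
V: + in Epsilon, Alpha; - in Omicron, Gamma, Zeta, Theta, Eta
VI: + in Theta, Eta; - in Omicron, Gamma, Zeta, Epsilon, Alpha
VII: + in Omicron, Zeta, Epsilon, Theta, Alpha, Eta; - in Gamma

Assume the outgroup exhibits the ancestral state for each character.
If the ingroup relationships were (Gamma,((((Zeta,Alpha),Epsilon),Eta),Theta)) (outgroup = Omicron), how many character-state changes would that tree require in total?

Map each character onto (Gamma,((((Zeta,Alpha),Epsilon),Eta),Theta)) (rooted by Omicron) and count the minimum state changes it requires (Fitch parsimony):
I: 2; II: 1; III: 1; IV: 1; V: 2; VI: 2; VII: 1.
Total tree length = 10.

10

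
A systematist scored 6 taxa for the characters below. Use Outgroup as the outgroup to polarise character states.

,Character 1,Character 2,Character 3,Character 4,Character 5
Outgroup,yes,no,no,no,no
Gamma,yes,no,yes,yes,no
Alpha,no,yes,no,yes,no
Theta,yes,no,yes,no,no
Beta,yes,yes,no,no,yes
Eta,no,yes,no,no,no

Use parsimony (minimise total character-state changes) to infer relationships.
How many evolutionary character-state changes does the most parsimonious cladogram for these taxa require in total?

6

Character polarity is set by the outgroup: the derived state is whichever differs from the outgroup's state, so for Character 1 the derived state is 'no', and for the remaining characters it is 'yes'.
Character 1 (derived state 'no') is shared by Alpha and Eta — a synapomorphy uniting that clade.
Only Alpha, Beta, and Eta show the derived state 'yes' for Character 2, supporting them as a clade.
Character 3: derived state 'yes' in Gamma and Theta only — synapomorphy for {Gamma, Theta}.
Character 4 (state 'yes') occurs in Alpha and Gamma but conflicts with the nesting implied by the other characters — most parsimoniously interpreted as homoplasy.
Character 5 (derived state 'yes') is unique to Beta (autapomorphy; uninformative for grouping).
Most parsimonious ingroup topology: ((Gamma,Theta),((Alpha,Eta),Beta)).
Changes per character on this tree: Character 1: 1; Character 2: 1; Character 3: 1; Character 4: 2; Character 5: 1.
Total = 6.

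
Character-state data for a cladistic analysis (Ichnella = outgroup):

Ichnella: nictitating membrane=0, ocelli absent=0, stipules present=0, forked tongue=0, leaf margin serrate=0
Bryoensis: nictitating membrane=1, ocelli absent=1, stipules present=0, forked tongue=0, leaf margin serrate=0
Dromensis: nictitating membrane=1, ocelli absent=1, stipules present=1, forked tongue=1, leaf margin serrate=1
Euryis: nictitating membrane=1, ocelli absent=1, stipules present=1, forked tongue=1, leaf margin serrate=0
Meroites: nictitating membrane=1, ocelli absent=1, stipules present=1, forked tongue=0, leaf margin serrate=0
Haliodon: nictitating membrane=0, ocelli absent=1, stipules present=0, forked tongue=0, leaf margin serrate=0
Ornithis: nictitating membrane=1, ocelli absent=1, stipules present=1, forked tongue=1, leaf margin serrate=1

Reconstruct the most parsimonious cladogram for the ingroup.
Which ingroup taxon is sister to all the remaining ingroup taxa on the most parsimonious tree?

The outgroup has state '0' for every character, so '1' is the derived state throughout.
Only Bryoensis, Dromensis, Euryis, Meroites, and Ornithis show the derived state '1' for nictitating membrane, supporting them as a clade.
All ingroup taxa share the derived state '1' for ocelli absent; it defines the ingroup but does not resolve relationships within it.
Only Dromensis, Euryis, Meroites, and Ornithis show the derived state '1' for stipules present, supporting them as a clade.
forked tongue (derived state '1') is shared by Dromensis, Euryis, and Ornithis — a synapomorphy uniting that clade.
leaf margin serrate (derived state '1') is shared by Dromensis and Ornithis — a synapomorphy uniting that clade.
Most parsimonious ingroup topology: ((Bryoensis,(((Dromensis,Ornithis),Euryis),Meroites)),Haliodon).
Haliodon is sister to the clade containing all other ingroup taxa, so it is the earliest-diverging (most basal) ingroup lineage.

Haliodon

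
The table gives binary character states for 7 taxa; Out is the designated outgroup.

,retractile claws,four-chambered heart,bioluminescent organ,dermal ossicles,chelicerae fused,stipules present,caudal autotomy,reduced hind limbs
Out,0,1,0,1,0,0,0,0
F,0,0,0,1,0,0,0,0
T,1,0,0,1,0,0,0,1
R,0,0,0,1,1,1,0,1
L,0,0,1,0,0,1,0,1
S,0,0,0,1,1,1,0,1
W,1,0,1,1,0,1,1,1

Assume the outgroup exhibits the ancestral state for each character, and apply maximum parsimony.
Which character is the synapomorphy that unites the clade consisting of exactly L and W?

bioluminescent organ

Character polarity is set by the outgroup: the derived state is whichever differs from the outgroup's state, so for four-chambered heart, dermal ossicles the derived state is '0', and for the remaining characters it is '1'.
retractile claws groups T and W, which is incompatible with the clades supported by the remaining characters; treating it as convergent (homoplasy) costs fewer steps than any alternative tree.
four-chambered heart (derived state '0') is shared by all ingroup taxa — unites the whole ingroup.
Only L and W show the derived state '1' for bioluminescent organ, supporting them as a clade.
dermal ossicles: derived state '0' in L only — an autapomorphy, so it tells us nothing about relationships among taxa.
Only R and S show the derived state '1' for chelicerae fused, supporting them as a clade.
stipules present (derived state '1') is shared by L, R, S, and W — a synapomorphy uniting that clade.
caudal autotomy (derived state '1') is unique to W (autapomorphy; uninformative for grouping).
Only L, R, S, T, and W show the derived state '1' for reduced hind limbs, supporting them as a clade.
Most parsimonious ingroup topology: (F,(T,((R,S),(L,W)))).
The clade {L, W} is supported by bioluminescent organ: its derived state '1' occurs in exactly those taxa and in no other taxon (including the outgroup).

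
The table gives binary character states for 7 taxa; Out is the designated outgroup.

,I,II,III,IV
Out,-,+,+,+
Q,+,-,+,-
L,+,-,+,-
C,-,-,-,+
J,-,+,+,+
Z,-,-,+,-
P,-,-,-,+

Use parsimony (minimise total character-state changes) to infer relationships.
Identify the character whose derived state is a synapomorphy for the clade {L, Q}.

I

Character polarity is set by the outgroup: the derived state is whichever differs from the outgroup's state, so for II, III, IV the derived state is '-', and for the remaining characters it is '+'.
Only L and Q show the derived state '+' for I, supporting them as a clade.
II (derived state '-') is shared by C, L, P, Q, and Z — a synapomorphy uniting that clade.
III: derived state '-' in C and P only — synapomorphy for {C, P}.
Only L, Q, and Z show the derived state '-' for IV, supporting them as a clade.
Most parsimonious ingroup topology: ((((Q,L),Z),(C,P)),J).
The clade {L, Q} is supported by I: its derived state '+' occurs in exactly those taxa and in no other taxon (including the outgroup).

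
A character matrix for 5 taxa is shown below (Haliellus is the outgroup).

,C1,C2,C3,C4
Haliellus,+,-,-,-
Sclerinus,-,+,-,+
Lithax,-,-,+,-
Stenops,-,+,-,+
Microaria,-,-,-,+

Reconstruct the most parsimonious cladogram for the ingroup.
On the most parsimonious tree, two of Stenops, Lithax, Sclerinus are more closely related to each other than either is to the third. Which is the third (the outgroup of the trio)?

Character polarity is set by the outgroup: the derived state is whichever differs from the outgroup's state, so for C1 the derived state is '-', and for the remaining characters it is '+'.
C1 (derived state '-') is shared by all ingroup taxa — unites the whole ingroup.
C2: derived state '+' in Sclerinus and Stenops only — synapomorphy for {Sclerinus, Stenops}.
C3: derived state '+' in Lithax only — an autapomorphy, so it tells us nothing about relationships among taxa.
Only Microaria, Sclerinus, and Stenops show the derived state '+' for C4, supporting them as a clade.
Most parsimonious ingroup topology: (((Sclerinus,Stenops),Microaria),Lithax).
Sclerinus and Stenops share a more recent common ancestor with each other than either does with Lithax, so Lithax is the least closely related of the three.

Lithax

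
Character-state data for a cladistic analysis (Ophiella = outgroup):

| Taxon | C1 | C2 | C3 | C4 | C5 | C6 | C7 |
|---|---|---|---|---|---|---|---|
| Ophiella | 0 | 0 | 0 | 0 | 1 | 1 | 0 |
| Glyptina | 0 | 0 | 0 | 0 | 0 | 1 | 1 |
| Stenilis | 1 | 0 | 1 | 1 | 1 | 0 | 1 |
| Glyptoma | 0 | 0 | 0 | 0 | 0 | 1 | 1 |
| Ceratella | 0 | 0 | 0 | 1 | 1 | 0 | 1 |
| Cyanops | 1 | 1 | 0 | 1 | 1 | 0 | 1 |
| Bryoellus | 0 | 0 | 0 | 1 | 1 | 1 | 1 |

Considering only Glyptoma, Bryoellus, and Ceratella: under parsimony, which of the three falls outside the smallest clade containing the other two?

Character polarity is set by the outgroup: the derived state is whichever differs from the outgroup's state, so for C5, C6 the derived state is '0', and for the remaining characters it is '1'.
Only Cyanops and Stenilis show the derived state '1' for C1, supporting them as a clade.
C2 (derived state '1') is unique to Cyanops (autapomorphy; uninformative for grouping).
C3: derived state '1' in Stenilis only — an autapomorphy, so it tells us nothing about relationships among taxa.
C4 (derived state '1') is shared by Bryoellus, Ceratella, Cyanops, and Stenilis — a synapomorphy uniting that clade.
C5: derived state '0' in Glyptina and Glyptoma only — synapomorphy for {Glyptina, Glyptoma}.
C6: derived state '0' in Ceratella, Cyanops, and Stenilis only — synapomorphy for {Ceratella, Cyanops, Stenilis}.
All ingroup taxa share the derived state '1' for C7; it defines the ingroup but does not resolve relationships within it.
Most parsimonious ingroup topology: ((Glyptina,Glyptoma),(((Stenilis,Cyanops),Ceratella),Bryoellus)).
Bryoellus and Ceratella share a more recent common ancestor with each other than either does with Glyptoma, so Glyptoma is the least closely related of the three.

Glyptoma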